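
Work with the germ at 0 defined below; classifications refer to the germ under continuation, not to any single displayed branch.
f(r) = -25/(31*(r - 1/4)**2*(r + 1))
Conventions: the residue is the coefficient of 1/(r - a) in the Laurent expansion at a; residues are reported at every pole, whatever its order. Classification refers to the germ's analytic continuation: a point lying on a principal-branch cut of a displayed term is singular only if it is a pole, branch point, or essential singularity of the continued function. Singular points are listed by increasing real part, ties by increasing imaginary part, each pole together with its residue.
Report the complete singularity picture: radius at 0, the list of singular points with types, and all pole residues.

Denominator factor (r + 1): pole of order 1 at -1, modulus 1.
Denominator factor (r - 1/4)^2: pole of order 2 at 1/4, modulus 1/4.
The radius of convergence is the smallest modulus among the singular points: 1/4.
At the order-1 pole -1 set g(r) = (r - (-1))*f(r) = -25/(31*(r - 1/4)**2).
Simple pole: residue = g(a) at a = -1, which is -16/31.
At the order-2 pole 1/4 set g(r) = (r - (1/4))^2*f(r) = -25/(31*(r + 1)).
Order-2 pole: residue = g'(a); g'(1/4) = 16/31, so the residue is 16/31.
List the singular points by increasing real part (a conjugate pair: the negative imaginary part first).

Radius of convergence at 0: 1/4.
At -1: a pole of order 1; residue -16/31.
At 1/4: a pole of order 2; residue 16/31.


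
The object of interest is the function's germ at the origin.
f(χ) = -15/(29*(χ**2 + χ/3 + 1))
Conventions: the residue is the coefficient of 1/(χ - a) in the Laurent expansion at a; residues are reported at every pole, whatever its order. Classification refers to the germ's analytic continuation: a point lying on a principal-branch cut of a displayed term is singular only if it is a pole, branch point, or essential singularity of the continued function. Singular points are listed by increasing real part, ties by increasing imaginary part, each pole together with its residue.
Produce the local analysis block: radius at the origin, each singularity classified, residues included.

Radius of convergence at 0: 1.
At (-1/6) - ((1/6)*sqrt(35))*i: a pole of order 1; residue -((9/203)*sqrt(35))*i.
At (-1/6) + ((1/6)*sqrt(35))*i: a pole of order 1; residue ((9/203)*sqrt(35))*i.

Denominator factor (χ**2 + χ/3 + 1): discriminant -35/9, complex-conjugate roots (-1/6) + ((1/6)*sqrt(35))*i and (-1/6) - ((1/6)*sqrt(35))*i; poles of order 1, moduli 1 and 1.
The radius of convergence is the smallest modulus among the singular points: 1.
The factor χ**2 + χ/3 + 1 splits as (χ - a)(χ - a') with a = (-1/6) - ((1/6)*sqrt(35))*i, a' = (-1/6) + ((1/6)*sqrt(35))*i. At the order-1 pole a set g(χ) = (χ - a)*f(χ) = [-15/29] / (χ - a').
Simple pole: residue = g(a) at a = (-1/6) - ((1/6)*sqrt(35))*i, which is -((9/203)*sqrt(35))*i.
The factor χ**2 + χ/3 + 1 splits as (χ - a)(χ - a') with a = (-1/6) + ((1/6)*sqrt(35))*i, a' = (-1/6) - ((1/6)*sqrt(35))*i. At the order-1 pole a set g(χ) = (χ - a)*f(χ) = [-15/29] / (χ - a').
Simple pole: residue = g(a) at a = (-1/6) + ((1/6)*sqrt(35))*i, which is ((9/203)*sqrt(35))*i.
List the singular points by increasing real part (a conjugate pair: the negative imaginary part first).


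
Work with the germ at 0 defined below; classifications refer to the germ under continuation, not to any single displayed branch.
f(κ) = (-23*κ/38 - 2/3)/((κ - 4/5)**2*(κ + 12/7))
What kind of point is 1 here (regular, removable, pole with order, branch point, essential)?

The point is a regular point.

Denominator factors: κ - 4/5 = 1/5 at κ = 1; κ + 12/7 = 19/7 at κ = 1 — none vanishes.
So the germ continues analytically to 1.


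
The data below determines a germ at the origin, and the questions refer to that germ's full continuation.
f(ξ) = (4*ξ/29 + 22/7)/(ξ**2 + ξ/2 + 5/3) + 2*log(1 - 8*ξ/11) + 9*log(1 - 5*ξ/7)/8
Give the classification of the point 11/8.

The term (2)*log(1 - ξ/(11/8)) has argument 1 - 11/8/(11/8) = 0 at 11/8: a logarithmic (infinitely-sheeted) branch point; the remaining terms are analytic or single-valued there.

The point is a logarithmic branch point.


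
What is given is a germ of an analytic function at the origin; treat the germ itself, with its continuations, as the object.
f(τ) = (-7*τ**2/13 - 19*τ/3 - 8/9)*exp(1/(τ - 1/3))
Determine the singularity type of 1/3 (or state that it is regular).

The exponent 1/(τ - (1/3)) has a pole at 1/3, so exp(1/(τ - (1/3))) takes every nonzero value near it: an essential singularity (not a pole of any order).

The point is an essential singularity.


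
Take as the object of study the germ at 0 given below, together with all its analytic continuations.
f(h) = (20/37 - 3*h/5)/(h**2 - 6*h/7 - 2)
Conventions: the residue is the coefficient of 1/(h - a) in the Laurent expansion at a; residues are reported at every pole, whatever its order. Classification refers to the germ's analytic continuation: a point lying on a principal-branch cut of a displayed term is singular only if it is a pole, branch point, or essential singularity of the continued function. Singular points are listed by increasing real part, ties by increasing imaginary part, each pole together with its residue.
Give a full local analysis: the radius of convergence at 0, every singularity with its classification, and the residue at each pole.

Radius of convergence at 0: -3/7 + (1/7)*sqrt(107).
At 3/7 - (1/7)*sqrt(107): a pole of order 1; residue -3/10 - (367/39590)*sqrt(107).
At 3/7 + (1/7)*sqrt(107): a pole of order 1; residue -3/10 + (367/39590)*sqrt(107).

Denominator factor (h**2 - 6*h/7 - 2): discriminant 428/49, real irrational roots 3/7 + (1/7)*sqrt(107) and 3/7 - (1/7)*sqrt(107); poles of order 1, moduli 3/7 + (1/7)*sqrt(107) and -3/7 + (1/7)*sqrt(107).
The radius of convergence is the smallest modulus among the singular points: -3/7 + (1/7)*sqrt(107).
The factor h**2 - 6*h/7 - 2 splits as (h - a)(h - a') with a = 3/7 - (1/7)*sqrt(107), a' = 3/7 + (1/7)*sqrt(107). At the order-1 pole a set g(h) = (h - a)*f(h) = [20/37 - 3*h/5] / (h - a').
Simple pole: residue = g(a) at a = 3/7 - (1/7)*sqrt(107), which is -3/10 - (367/39590)*sqrt(107).
The factor h**2 - 6*h/7 - 2 splits as (h - a)(h - a') with a = 3/7 + (1/7)*sqrt(107), a' = 3/7 - (1/7)*sqrt(107). At the order-1 pole a set g(h) = (h - a)*f(h) = [20/37 - 3*h/5] / (h - a').
Simple pole: residue = g(a) at a = 3/7 + (1/7)*sqrt(107), which is -3/10 + (367/39590)*sqrt(107).
List the singular points by increasing real part (a conjugate pair: the negative imaginary part first).


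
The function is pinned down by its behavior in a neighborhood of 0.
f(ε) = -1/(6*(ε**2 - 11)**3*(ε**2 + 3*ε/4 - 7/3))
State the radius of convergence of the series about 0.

The radius of convergence is -3/8 + (5/24)*sqrt(57).

Denominator factor (ε**2 + 3*ε/4 - 7/3): discriminant 475/48, real irrational roots -3/8 + (5/24)*sqrt(57) and -3/8 - (5/24)*sqrt(57); poles of order 1, moduli -3/8 + (5/24)*sqrt(57) and 3/8 + (5/24)*sqrt(57).
Denominator factor (ε**2 - 11)^3: discriminant 44, real irrational roots sqrt(11) and -sqrt(11); poles of order 3, moduli sqrt(11) and sqrt(11).
The radius of convergence is the smallest modulus among the singular points: -3/8 + (5/24)*sqrt(57).


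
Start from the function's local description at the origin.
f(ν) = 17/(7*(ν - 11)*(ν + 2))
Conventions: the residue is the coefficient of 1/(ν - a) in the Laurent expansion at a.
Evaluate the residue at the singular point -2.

At the order-1 pole -2 set g(ν) = (ν - (-2))*f(ν) = 17/(7*(ν - 11)).
Simple pole: residue = g(a) at a = -2, which is -17/91.

The residue is -17/91.


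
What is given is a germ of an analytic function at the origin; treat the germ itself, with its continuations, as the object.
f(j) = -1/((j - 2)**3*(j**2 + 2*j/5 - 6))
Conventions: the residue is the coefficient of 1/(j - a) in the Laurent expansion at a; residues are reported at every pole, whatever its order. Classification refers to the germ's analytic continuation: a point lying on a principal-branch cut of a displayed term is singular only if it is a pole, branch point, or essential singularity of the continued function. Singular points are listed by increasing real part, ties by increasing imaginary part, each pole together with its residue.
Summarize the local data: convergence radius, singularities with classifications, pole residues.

Denominator factor (j**2 + 2*j/5 - 6): discriminant 604/25, real irrational roots -1/5 + (1/5)*sqrt(151) and -1/5 - (1/5)*sqrt(151); poles of order 1, moduli -1/5 + (1/5)*sqrt(151) and 1/5 + (1/5)*sqrt(151).
Denominator factor (j - 2)^3: pole of order 3 at 2, modulus 2.
The radius of convergence is the smallest modulus among the singular points: 2.
The factor j**2 + 2*j/5 - 6 splits as (j - a)(j - a') with a = -1/5 - (1/5)*sqrt(151), a' = -1/5 + (1/5)*sqrt(151). At the order-1 pole a set g(j) = (j - a)*f(j) = [-1/(j - 2)**3] / (j - a').
Simple pole: residue = g(a) at a = -1/5 - (1/5)*sqrt(151), which is -1285/216 + (15785/32616)*sqrt(151).
At the order-3 pole 2 set g(j) = (j - (2))^3*f(j) = -1/(j**2 + 2*j/5 - 6).
Order-3 pole: residue = g''(a)/2; g''(2) = 1285/54, so the residue is 1285/108.
The factor j**2 + 2*j/5 - 6 splits as (j - a)(j - a') with a = -1/5 + (1/5)*sqrt(151), a' = -1/5 - (1/5)*sqrt(151). At the order-1 pole a set g(j) = (j - a)*f(j) = [-1/(j - 2)**3] / (j - a').
Simple pole: residue = g(a) at a = -1/5 + (1/5)*sqrt(151), which is -1285/216 - (15785/32616)*sqrt(151).
List the singular points by increasing real part (a conjugate pair: the negative imaginary part first).

Radius of convergence at 0: 2.
At -1/5 - (1/5)*sqrt(151): a pole of order 1; residue -1285/216 + (15785/32616)*sqrt(151).
At 2: a pole of order 3; residue 1285/108.
At -1/5 + (1/5)*sqrt(151): a pole of order 1; residue -1285/216 - (15785/32616)*sqrt(151).


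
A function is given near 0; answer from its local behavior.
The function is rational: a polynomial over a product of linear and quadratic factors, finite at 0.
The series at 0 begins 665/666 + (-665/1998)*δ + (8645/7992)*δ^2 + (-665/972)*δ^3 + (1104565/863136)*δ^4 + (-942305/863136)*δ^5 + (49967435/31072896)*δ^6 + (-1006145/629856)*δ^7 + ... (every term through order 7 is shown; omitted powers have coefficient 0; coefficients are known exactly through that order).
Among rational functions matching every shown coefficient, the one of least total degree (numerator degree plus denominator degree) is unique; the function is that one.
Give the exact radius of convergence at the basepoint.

No rational of total degree below 2 reproduces all 8 coefficients; solving the [0/2] Pade equations on them gives f(δ) = -38/(37*(δ - 6/5)*(δ + 6/7)), whose expansion matches every shown term.
Denominator factor (δ - 6/5): pole of order 1 at 6/5, modulus 6/5.
Denominator factor (δ + 6/7): pole of order 1 at -6/7, modulus 6/7.
The radius of convergence is the smallest modulus among the singular points: 6/7.

The radius of convergence is 6/7.


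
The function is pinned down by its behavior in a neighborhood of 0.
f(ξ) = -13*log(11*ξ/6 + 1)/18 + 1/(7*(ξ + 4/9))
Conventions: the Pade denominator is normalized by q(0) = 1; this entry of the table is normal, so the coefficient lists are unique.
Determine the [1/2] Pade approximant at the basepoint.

The Pade approximant has numerator coefficients [9/28, -5301625/3234384]; denominator coefficients [1, 57041/44922, -2428727/3234384].

Taylor coefficients needed (expand at 0): a_0 = 9/28, a_1 = -6191/3024, a_2 = 103093/36288, a_3 = -6720905/1306368.
Write the denominator as Q(ξ) = 1 + q1*ξ + q2*ξ^2. Requiring Q*f - P = O(ξ^4) with deg P <= 1 kills the coefficients of ξ^2..ξ^3 in Q*f:
  ξ^2: a_2 + q1*a_1 + q2*a_0 = 0, i.e. 103093/36288 + (-6191/3024)*q1 + (9/28)*q2 = 0.
  ξ^3: a_3 + q1*a_2 + q2*a_1 = 0, i.e. -6720905/1306368 + (103093/36288)*q1 + (-6191/3024)*q2 = 0.
Solving this linear system: q1 = 57041/44922, q2 = -2428727/3234384.
The numerator is Q*f truncated at degree 1: P0 = a_0 = 9/28; P1 = a_1 + q1*a_0 = -5301625/3234384.


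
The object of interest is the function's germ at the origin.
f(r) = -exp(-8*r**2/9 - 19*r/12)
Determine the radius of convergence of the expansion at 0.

The radius of convergence is infinite.

The factor exp(-8*r**2/9 - 19*r/12) is entire and contributes no finite singular point.
The polynomial part has no poles.
No finite singular points: the Taylor series at 0 converges everywhere.


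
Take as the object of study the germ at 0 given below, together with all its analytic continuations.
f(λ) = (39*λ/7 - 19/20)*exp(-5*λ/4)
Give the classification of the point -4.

The point is a regular point.

There is no denominator, hence no pole anywhere.
The factor exp(-5*λ/4) is entire.
So the germ continues analytically to -4.


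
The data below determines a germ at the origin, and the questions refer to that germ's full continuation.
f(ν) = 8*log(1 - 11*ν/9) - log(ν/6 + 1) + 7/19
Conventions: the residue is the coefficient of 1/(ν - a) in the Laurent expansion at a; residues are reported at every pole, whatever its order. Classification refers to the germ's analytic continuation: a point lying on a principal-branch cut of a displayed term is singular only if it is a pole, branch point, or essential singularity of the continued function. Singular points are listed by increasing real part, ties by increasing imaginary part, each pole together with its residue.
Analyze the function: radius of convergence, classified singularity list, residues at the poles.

Radius of convergence at 0: 9/11.
At -6: a logarithmic branch point.
At 9/11: a logarithmic branch point.

Branch term (8)*log(1 - ν/(9/11)): its argument vanishes at ν = 9/11, a logarithmic branch point, modulus 9/11.
Branch term (-1)*log(1 - ν/(-6)): its argument vanishes at ν = -6, a logarithmic branch point, modulus 6.
The radius of convergence is the smallest modulus among the singular points: 9/11.
List the singular points by increasing real part (a conjugate pair: the negative imaginary part first).


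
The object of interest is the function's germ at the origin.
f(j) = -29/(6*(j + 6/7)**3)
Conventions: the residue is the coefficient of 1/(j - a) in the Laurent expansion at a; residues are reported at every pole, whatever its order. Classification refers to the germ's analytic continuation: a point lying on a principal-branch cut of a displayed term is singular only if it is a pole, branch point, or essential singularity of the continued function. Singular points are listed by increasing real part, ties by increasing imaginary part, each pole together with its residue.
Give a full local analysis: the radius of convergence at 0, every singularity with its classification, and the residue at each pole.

Radius of convergence at 0: 6/7.
At -6/7: a pole of order 3; residue 0.

Denominator factor (j + 6/7)^3: pole of order 3 at -6/7, modulus 6/7.
The radius of convergence is the smallest modulus among the singular points: 6/7.
At the order-3 pole -6/7 set g(j) = (j - (-6/7))^3*f(j) = -29/6.
Order-3 pole: residue = g''(a)/2; g''(-6/7) = 0, so the residue is 0.


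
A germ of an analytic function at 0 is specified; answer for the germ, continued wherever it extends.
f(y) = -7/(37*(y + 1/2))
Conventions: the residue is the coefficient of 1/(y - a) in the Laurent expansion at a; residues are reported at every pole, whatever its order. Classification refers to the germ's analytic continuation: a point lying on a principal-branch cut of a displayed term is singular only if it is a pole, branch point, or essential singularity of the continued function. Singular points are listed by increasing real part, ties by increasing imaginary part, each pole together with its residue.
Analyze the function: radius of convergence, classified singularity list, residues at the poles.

Denominator factor (y + 1/2): pole of order 1 at -1/2, modulus 1/2.
The radius of convergence is the smallest modulus among the singular points: 1/2.
At the order-1 pole -1/2 set g(y) = (y - (-1/2))*f(y) = -7/37.
Simple pole: residue = g(a) at a = -1/2, which is -7/37.

Radius of convergence at 0: 1/2.
At -1/2: a pole of order 1; residue -7/37.


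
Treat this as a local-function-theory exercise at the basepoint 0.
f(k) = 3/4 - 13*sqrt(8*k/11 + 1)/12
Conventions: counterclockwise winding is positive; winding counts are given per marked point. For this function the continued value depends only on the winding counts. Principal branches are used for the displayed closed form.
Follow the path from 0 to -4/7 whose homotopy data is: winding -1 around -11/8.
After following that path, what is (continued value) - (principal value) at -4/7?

The rational part is single-valued and drops out of the difference; each branch term changes only by its own monodromy.
(-13/12)*sqrt(1 - k/(-11/8)): winding -1 is odd, the square root flips sign, contributing -2*(-13/12)*sqrt(1 - (-4/7)/(-11/8)) = -2*(-13/12)*sqrt(45/77) = (13/154)*sqrt(385).
Summing the contributions at k = -4/7 gives (13/154)*sqrt(385).

Continued minus principal equals (13/154)*sqrt(385).


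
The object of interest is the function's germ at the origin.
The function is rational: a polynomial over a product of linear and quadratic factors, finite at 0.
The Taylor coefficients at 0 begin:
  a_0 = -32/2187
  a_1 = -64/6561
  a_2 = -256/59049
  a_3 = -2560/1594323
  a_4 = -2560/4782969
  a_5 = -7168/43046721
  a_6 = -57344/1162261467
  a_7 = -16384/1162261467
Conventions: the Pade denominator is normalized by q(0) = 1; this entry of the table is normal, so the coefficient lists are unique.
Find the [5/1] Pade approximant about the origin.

The Pade approximant has numerator coefficients [-32/2187, -320/59049, -256/177147, -512/1594323, -2560/43046721, -1024/129140163]; denominator coefficients [1, -8/27].

Taylor coefficients needed (read off): a_0 = -32/2187, a_1 = -64/6561, a_2 = -256/59049, a_3 = -2560/1594323, a_4 = -2560/4782969, a_5 = -7168/43046721, a_6 = -57344/1162261467.
Write the denominator as Q(d) = 1 + q1*d. Requiring Q*f - P = O(d^7) with deg P <= 5 kills the coefficients of d^6..d^6 in Q*f:
  d^6: a_6 + q1*a_5 = 0, i.e. -57344/1162261467 + (-7168/43046721)*q1 = 0.
Solving this linear system: q1 = -8/27.
The numerator is Q*f truncated at degree 5: P0 = a_0 = -32/2187; P1 = a_1 + q1*a_0 = -320/59049; P2 = a_2 + q1*a_1 = -256/177147; P3 = a_3 + q1*a_2 = -512/1594323; P4 = a_4 + q1*a_3 = -2560/43046721; P5 = a_5 + q1*a_4 = -1024/129140163.


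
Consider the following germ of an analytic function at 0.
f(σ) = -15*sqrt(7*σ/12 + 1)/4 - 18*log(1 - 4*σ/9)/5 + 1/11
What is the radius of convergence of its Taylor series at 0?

Branch term (-18/5)*log(1 - σ/(9/4)): its argument vanishes at σ = 9/4, a logarithmic branch point, modulus 9/4.
Branch term (-15/4)*sqrt(1 - σ/(-12/7)): its argument vanishes at σ = -12/7, a square-root branch point, modulus 12/7.
The radius of convergence is the smallest modulus among the singular points: 12/7.

The radius of convergence is 12/7.


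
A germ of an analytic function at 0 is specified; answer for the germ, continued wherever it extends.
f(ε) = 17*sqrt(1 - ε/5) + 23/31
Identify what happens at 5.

The term (17)*sqrt(1 - ε/(5)) has argument 1 - 5/(5) = 0 at 5: a square-root (algebraic, two-sheeted) branch point; the remaining terms are analytic or single-valued there.

The point is an algebraic (square-root) branch point.


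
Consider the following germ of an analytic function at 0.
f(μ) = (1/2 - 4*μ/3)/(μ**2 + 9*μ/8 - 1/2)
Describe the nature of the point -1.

Denominator factors: μ**2 + 9*μ/8 - 1/2 = -5/8 at μ = -1 — none vanishes.
So the germ continues analytically to -1.

The point is a regular point.


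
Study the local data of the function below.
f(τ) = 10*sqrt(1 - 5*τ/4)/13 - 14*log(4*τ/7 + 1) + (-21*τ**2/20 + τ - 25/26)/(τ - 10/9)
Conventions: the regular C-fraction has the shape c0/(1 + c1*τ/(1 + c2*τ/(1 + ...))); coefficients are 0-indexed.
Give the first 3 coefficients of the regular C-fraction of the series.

Taylor coefficients (expand at 0): a_0 = 85/52, a_1 = -4473/520, a_2 = 432641/145600.
c0 = a_0 = 85/52. Peel one level at a time: if S = 1 + c*τ/S' with S'(0) = 1, then c is the τ-coefficient of S and S' = c*τ/(S - 1).
S_1 = c0/f = 1 + (4473/850)*τ + (523441927/20230000)*τ^2 + ...; c1 = 4473/850.
S_2 = c1*τ/(S_1 - 1) = 1 + (-523441927/106457400)*τ + ...; c2 = -523441927/106457400.

The regular C-fraction coefficients are [85/52, 4473/850, -523441927/106457400].


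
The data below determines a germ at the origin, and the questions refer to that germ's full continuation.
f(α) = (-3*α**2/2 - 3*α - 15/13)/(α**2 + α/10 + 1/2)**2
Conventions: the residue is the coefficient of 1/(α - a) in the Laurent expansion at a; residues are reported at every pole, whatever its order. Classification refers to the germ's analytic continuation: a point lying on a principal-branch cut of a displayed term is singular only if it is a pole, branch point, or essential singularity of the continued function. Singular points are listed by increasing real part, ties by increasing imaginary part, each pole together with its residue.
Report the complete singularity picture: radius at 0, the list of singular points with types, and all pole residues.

Denominator factor (α**2 + α/10 + 1/2)^2: discriminant -199/100, complex-conjugate roots (-1/20) + ((1/20)*sqrt(199))*i and (-1/20) - ((1/20)*sqrt(199))*i; poles of order 2, moduli (1/2)*sqrt(2) and (1/2)*sqrt(2).
The radius of convergence is the smallest modulus among the singular points: (1/2)*sqrt(2).
The factor α**2 + α/10 + 1/2 splits as (α - a)(α - a') with a = (-1/20) - ((1/20)*sqrt(199))*i, a' = (-1/20) + ((1/20)*sqrt(199))*i. At the order-2 pole a set g(α) = (α - a)^2*f(α) = [-3*α**2/2 - 3*α - 15/13] / (α - a')^2.
Order-2 pole: residue = g'(a); g'((-1/20) - ((1/20)*sqrt(199))*i) = -((45600/514813)*sqrt(199))*i, so the residue is -((45600/514813)*sqrt(199))*i.
The factor α**2 + α/10 + 1/2 splits as (α - a)(α - a') with a = (-1/20) + ((1/20)*sqrt(199))*i, a' = (-1/20) - ((1/20)*sqrt(199))*i. At the order-2 pole a set g(α) = (α - a)^2*f(α) = [-3*α**2/2 - 3*α - 15/13] / (α - a')^2.
Order-2 pole: residue = g'(a); g'((-1/20) + ((1/20)*sqrt(199))*i) = ((45600/514813)*sqrt(199))*i, so the residue is ((45600/514813)*sqrt(199))*i.
List the singular points by increasing real part (a conjugate pair: the negative imaginary part first).

Radius of convergence at 0: (1/2)*sqrt(2).
At (-1/20) - ((1/20)*sqrt(199))*i: a pole of order 2; residue -((45600/514813)*sqrt(199))*i.
At (-1/20) + ((1/20)*sqrt(199))*i: a pole of order 2; residue ((45600/514813)*sqrt(199))*i.


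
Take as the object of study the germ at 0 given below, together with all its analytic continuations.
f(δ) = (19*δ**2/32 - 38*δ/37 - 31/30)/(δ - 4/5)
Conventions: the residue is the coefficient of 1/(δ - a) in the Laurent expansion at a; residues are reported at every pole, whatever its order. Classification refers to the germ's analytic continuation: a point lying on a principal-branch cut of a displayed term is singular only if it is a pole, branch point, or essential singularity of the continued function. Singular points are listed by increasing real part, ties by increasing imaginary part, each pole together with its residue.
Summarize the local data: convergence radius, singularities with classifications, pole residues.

Denominator factor (δ - 4/5): pole of order 1 at 4/5, modulus 4/5.
The radius of convergence is the smallest modulus among the singular points: 4/5.
At the order-1 pole 4/5 set g(δ) = (δ - (4/5))*f(δ) = 19*δ**2/32 - 38*δ/37 - 31/30.
Simple pole: residue = g(a) at a = 4/5, which is -4093/2775.

Radius of convergence at 0: 4/5.
At 4/5: a pole of order 1; residue -4093/2775.


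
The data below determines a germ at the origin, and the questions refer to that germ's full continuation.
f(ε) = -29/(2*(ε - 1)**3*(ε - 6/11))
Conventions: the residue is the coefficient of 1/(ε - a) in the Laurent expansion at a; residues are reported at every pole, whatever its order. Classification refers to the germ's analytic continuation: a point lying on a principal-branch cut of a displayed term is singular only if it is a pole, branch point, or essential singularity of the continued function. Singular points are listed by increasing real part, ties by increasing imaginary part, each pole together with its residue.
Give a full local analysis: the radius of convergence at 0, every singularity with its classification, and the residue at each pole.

Radius of convergence at 0: 6/11.
At 6/11: a pole of order 1; residue 38599/250.
At 1: a pole of order 3; residue -38599/250.

Denominator factor (ε - 1)^3: pole of order 3 at 1, modulus 1.
Denominator factor (ε - 6/11): pole of order 1 at 6/11, modulus 6/11.
The radius of convergence is the smallest modulus among the singular points: 6/11.
At the order-1 pole 6/11 set g(ε) = (ε - (6/11))*f(ε) = -29/(2*(ε - 1)**3).
Simple pole: residue = g(a) at a = 6/11, which is 38599/250.
At the order-3 pole 1 set g(ε) = (ε - (1))^3*f(ε) = -29/(2*(ε - 6/11)).
Order-3 pole: residue = g''(a)/2; g''(1) = -38599/125, so the residue is -38599/250.
List the singular points by increasing real part (a conjugate pair: the negative imaginary part first).


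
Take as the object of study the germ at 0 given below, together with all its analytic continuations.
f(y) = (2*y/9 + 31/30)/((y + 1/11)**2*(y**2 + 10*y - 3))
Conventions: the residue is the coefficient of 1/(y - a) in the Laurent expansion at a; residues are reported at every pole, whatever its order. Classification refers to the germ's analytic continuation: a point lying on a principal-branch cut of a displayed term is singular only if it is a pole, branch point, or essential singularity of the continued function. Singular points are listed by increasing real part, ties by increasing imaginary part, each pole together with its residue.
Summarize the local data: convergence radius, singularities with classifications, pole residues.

Denominator factor (y + 1/11)^2: pole of order 2 at -1/11, modulus 1/11.
Denominator factor (y**2 + 10*y - 3): discriminant 112, real irrational roots -5 + (2)*sqrt(7) and -5 - (2)*sqrt(7); poles of order 1, moduli -5 + (2)*sqrt(7) and 5 + (2)*sqrt(7).
The radius of convergence is the smallest modulus among the singular points: 1/11.
The factor y**2 + 10*y - 3 splits as (y - a)(y - a') with a = -5 - (2)*sqrt(7), a' = -5 + (2)*sqrt(7). At the order-1 pole a set g(y) = (y - a)*f(y) = [(2*y/9 + 31/30)/(y + 1/11)**2] / (y - a').
Simple pole: residue = g(a) at a = -5 - (2)*sqrt(7), which is 60379/169920 - (5687/42480)*sqrt(7).
At the order-2 pole -1/11 set g(y) = (y - (-1/11))^2*f(y) = (2*y/9 + 31/30)/(y**2 + 10*y - 3).
Order-2 pole: residue = g'(a); g'(-1/11) = -60379/84960, so the residue is -60379/84960.
The factor y**2 + 10*y - 3 splits as (y - a)(y - a') with a = -5 + (2)*sqrt(7), a' = -5 - (2)*sqrt(7). At the order-1 pole a set g(y) = (y - a)*f(y) = [(2*y/9 + 31/30)/(y + 1/11)**2] / (y - a').
Simple pole: residue = g(a) at a = -5 + (2)*sqrt(7), which is 60379/169920 + (5687/42480)*sqrt(7).
List the singular points by increasing real part (a conjugate pair: the negative imaginary part first).

Radius of convergence at 0: 1/11.
At -5 - (2)*sqrt(7): a pole of order 1; residue 60379/169920 - (5687/42480)*sqrt(7).
At -1/11: a pole of order 2; residue -60379/84960.
At -5 + (2)*sqrt(7): a pole of order 1; residue 60379/169920 + (5687/42480)*sqrt(7).


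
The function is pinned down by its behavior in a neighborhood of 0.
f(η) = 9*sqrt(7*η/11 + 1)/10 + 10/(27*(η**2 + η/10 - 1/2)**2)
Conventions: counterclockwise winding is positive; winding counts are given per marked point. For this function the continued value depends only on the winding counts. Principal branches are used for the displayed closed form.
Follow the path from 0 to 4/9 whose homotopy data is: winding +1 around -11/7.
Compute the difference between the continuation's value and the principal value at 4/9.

The rational part is single-valued and drops out of the difference; each branch term changes only by its own monodromy.
(9/10)*sqrt(1 - η/(-11/7)): winding +1 is odd, the square root flips sign, contributing -2*(9/10)*sqrt(1 - (4/9)/(-11/7)) = -2*(9/10)*sqrt(127/99) = -(3/55)*sqrt(1397).
Summing the contributions at η = 4/9 gives -(3/55)*sqrt(1397).

Continued minus principal equals -(3/55)*sqrt(1397).


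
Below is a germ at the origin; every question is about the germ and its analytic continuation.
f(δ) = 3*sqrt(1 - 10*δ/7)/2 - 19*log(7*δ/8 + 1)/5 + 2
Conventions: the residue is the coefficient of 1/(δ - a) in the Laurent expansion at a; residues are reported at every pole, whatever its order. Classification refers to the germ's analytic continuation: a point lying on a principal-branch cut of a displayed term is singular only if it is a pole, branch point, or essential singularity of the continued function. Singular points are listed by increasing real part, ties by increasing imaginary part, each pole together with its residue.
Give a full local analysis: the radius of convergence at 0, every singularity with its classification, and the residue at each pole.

Radius of convergence at 0: 7/10.
At -8/7: a logarithmic branch point.
At 7/10: an algebraic (square-root) branch point.

Branch term (-19/5)*log(1 - δ/(-8/7)): its argument vanishes at δ = -8/7, a logarithmic branch point, modulus 8/7.
Branch term (3/2)*sqrt(1 - δ/(7/10)): its argument vanishes at δ = 7/10, a square-root branch point, modulus 7/10.
The radius of convergence is the smallest modulus among the singular points: 7/10.
List the singular points by increasing real part (a conjugate pair: the negative imaginary part first).


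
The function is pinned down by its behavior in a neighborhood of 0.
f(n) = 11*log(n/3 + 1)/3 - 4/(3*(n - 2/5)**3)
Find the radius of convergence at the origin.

Denominator factor (n - 2/5)^3: pole of order 3 at 2/5, modulus 2/5.
Branch term (11/3)*log(1 - n/(-3)): its argument vanishes at n = -3, a logarithmic branch point, modulus 3.
The radius of convergence is the smallest modulus among the singular points: 2/5.

The radius of convergence is 2/5.


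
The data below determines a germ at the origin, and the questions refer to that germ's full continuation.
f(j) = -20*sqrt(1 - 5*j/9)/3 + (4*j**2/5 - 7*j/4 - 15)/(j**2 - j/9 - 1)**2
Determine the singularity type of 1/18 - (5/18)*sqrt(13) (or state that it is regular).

The point is a pole of order 2.

The denominator factor j**2 - j/9 - 1 vanishes at 1/18 - (5/18)*sqrt(13) and appears to the power 2; the numerator there equals -46307/3240 + (299/648)*sqrt(13), nonzero, and no other factor vanishes.
The branch terms are analytic at this point.
Hence a pole whose order is the multiplicity, 2.


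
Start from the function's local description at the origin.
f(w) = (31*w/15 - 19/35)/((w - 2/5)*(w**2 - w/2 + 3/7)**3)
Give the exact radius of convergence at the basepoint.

Denominator factor (w - 2/5): pole of order 1 at 2/5, modulus 2/5.
Denominator factor (w**2 - w/2 + 3/7)^3: discriminant -41/28, complex-conjugate roots (1/4) + ((1/28)*sqrt(287))*i and (1/4) - ((1/28)*sqrt(287))*i; poles of order 3, moduli (1/7)*sqrt(21) and (1/7)*sqrt(21).
The radius of convergence is the smallest modulus among the singular points: 2/5.

The radius of convergence is 2/5.


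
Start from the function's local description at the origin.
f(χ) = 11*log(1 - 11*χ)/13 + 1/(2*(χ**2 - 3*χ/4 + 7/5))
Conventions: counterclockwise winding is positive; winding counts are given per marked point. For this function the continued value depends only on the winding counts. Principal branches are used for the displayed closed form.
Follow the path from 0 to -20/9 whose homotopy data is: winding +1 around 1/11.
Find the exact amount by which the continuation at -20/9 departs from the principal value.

The rational part is single-valued and drops out of the difference; each branch term changes only by its own monodromy.
(11/13)*log(1 - χ/(1/11)): each positive loop around 1/11 adds 2*pi*i to the log, so winding +1 contributes (11/13)*(1)*2*pi*i = (22/13)*pi*i.
Summing the contributions at χ = -20/9 gives (22/13)*pi*i.

Continued minus principal equals (22/13)*pi*i.


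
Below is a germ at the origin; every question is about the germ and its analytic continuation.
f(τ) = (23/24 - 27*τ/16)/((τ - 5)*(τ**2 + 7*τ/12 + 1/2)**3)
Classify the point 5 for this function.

The denominator factor τ - 5 vanishes at 5 and appears to the power 1; the numerator there equals -359/48, nonzero, and no other factor vanishes.
Hence a pole whose order is the multiplicity, 1.

The point is a pole of order 1.


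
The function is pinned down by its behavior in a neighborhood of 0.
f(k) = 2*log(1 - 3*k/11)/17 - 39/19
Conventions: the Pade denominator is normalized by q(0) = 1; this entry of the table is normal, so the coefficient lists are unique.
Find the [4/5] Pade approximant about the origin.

Taylor coefficients needed (expand at 0): a_0 = -39/19, a_1 = -6/187, a_2 = -9/2057, a_3 = -18/22627, a_4 = -81/497794, a_5 = -486/13689335, a_6 = -243/30116537, a_7 = -4374/2318973349, a_8 = -6561/14576403908, a_9 = -4374/40085110747.
Write the denominator as Q(k) = 1 + q1*k + q2*k^2 + q3*k^3 + q4*k^4 + q5*k^5. Requiring Q*f - P = O(k^10) with deg P <= 4 kills the coefficients of k^5..k^9 in Q*f:
  k^5: a_5 + q1*a_4 + q2*a_3 + q3*a_2 + q4*a_1 + q5*a_0 = 0, i.e. -486/13689335 + (-81/497794)*q1 + (-18/22627)*q2 + (-9/2057)*q3 + (-6/187)*q4 + (-39/19)*q5 = 0.
  k^6: a_6 + q1*a_5 + q2*a_4 + q3*a_3 + q4*a_2 + q5*a_1 = 0, i.e. -243/30116537 + (-486/13689335)*q1 + (-81/497794)*q2 + (-18/22627)*q3 + (-9/2057)*q4 + (-6/187)*q5 = 0.
  k^7: a_7 + q1*a_6 + q2*a_5 + q3*a_4 + q4*a_3 + q5*a_2 = 0, i.e. -4374/2318973349 + (-243/30116537)*q1 + (-486/13689335)*q2 + (-81/497794)*q3 + (-18/22627)*q4 + (-9/2057)*q5 = 0.
  k^8: a_8 + q1*a_7 + q2*a_6 + q3*a_5 + q4*a_4 + q5*a_3 = 0, i.e. -6561/14576403908 + (-4374/2318973349)*q1 + (-243/30116537)*q2 + (-486/13689335)*q3 + (-81/497794)*q4 + (-18/22627)*q5 = 0.
  k^9: a_9 + q1*a_8 + q2*a_7 + q3*a_6 + q4*a_5 + q5*a_4 = 0, i.e. -4374/40085110747 + (-6561/14576403908)*q1 + (-4374/2318973349)*q2 + (-243/30116537)*q3 + (-486/13689335)*q4 + (-81/497794)*q5 = 0.
Solving this linear system: q1 = -15197/24981, q2 = 11469/91597, q3 = -69669/7052969, q4 = 36117/155165318, q5 = -1539/8534092490.
The numerator is Q*f truncated at degree 4: P0 = a_0 = -39/19; P1 = a_1 + q1*a_0 = 3272239/2689621; P2 = a_2 + q1*a_1 + q2*a_0 = -7155908/29585831; P3 = a_3 + q1*a_2 + q2*a_1 + q3*a_0 = 41289630/2278108987; P4 = a_4 + q1*a_3 + q2*a_2 + q3*a_1 + q4*a_0 = -1387041/3579885551.

The Pade approximant has numerator coefficients [-39/19, 3272239/2689621, -7155908/29585831, 41289630/2278108987, -1387041/3579885551]; denominator coefficients [1, -15197/24981, 11469/91597, -69669/7052969, 36117/155165318, -1539/8534092490].


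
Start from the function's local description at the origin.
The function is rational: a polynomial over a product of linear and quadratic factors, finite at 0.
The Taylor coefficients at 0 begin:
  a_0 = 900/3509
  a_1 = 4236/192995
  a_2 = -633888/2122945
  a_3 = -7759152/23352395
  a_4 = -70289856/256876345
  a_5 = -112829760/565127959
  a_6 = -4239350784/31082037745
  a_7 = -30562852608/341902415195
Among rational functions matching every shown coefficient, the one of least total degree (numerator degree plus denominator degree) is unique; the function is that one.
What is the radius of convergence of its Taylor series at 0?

The radius of convergence is 11/6.

No rational of total degree below 4 reproduces all 8 coefficients; solving the [2/2] Pade equations on them gives f(η) = (-24*η**2/29 - 13*η/15 + 25/29)/(η - 11/6)**2, whose expansion matches every shown term.
Denominator factor (η - 11/6)^2: pole of order 2 at 11/6, modulus 11/6.
The radius of convergence is the smallest modulus among the singular points: 11/6.


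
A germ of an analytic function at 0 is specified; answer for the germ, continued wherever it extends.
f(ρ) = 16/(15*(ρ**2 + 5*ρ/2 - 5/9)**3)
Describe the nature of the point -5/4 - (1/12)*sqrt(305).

The point is a pole of order 3.

The denominator factor ρ**2 + 5*ρ/2 - 5/9 vanishes at -5/4 - (1/12)*sqrt(305) and appears to the power 3; the numerator there equals 16/15, nonzero, and no other factor vanishes.
Hence a pole whose order is the multiplicity, 3.


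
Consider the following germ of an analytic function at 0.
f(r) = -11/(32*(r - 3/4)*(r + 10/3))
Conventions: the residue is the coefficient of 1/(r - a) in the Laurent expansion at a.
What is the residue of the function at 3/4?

At the order-1 pole 3/4 set g(r) = (r - (3/4))*f(r) = -11/(32*(r + 10/3)).
Simple pole: residue = g(a) at a = 3/4, which is -33/392.

The residue is -33/392.


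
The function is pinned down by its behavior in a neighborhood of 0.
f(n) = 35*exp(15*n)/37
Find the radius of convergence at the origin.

The factor exp(15*n) is entire and contributes no finite singular point.
The polynomial part has no poles.
No finite singular points: the Taylor series at 0 converges everywhere.

The radius of convergence is infinite.


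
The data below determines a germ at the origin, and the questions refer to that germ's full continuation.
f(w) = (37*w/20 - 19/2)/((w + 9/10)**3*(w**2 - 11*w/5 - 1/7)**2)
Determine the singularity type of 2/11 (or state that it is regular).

Denominator factors: w + 9/10 = 119/110 at w = 2/11; w**2 - 11*w/5 - 1/7 = -2159/4235 at w = 2/11 — none vanishes.
So the germ continues analytically to 2/11.

The point is a regular point.


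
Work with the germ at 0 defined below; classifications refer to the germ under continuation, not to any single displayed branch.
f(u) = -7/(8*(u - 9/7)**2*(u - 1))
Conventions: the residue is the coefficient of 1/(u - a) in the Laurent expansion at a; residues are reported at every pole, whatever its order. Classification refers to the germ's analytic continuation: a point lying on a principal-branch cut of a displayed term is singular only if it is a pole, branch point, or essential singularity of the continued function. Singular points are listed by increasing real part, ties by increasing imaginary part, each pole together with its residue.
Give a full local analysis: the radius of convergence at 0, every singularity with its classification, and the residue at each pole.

Radius of convergence at 0: 1.
At 1: a pole of order 1; residue -343/32.
At 9/7: a pole of order 2; residue 343/32.

Denominator factor (u - 1): pole of order 1 at 1, modulus 1.
Denominator factor (u - 9/7)^2: pole of order 2 at 9/7, modulus 9/7.
The radius of convergence is the smallest modulus among the singular points: 1.
At the order-1 pole 1 set g(u) = (u - (1))*f(u) = -7/(8*(u - 9/7)**2).
Simple pole: residue = g(a) at a = 1, which is -343/32.
At the order-2 pole 9/7 set g(u) = (u - (9/7))^2*f(u) = -7/(8*(u - 1)).
Order-2 pole: residue = g'(a); g'(9/7) = 343/32, so the residue is 343/32.
List the singular points by increasing real part (a conjugate pair: the negative imaginary part first).


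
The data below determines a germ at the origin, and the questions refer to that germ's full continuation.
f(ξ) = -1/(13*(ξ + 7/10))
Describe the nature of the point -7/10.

The point is a pole of order 1.

The denominator factor ξ + 7/10 vanishes at -7/10 and appears to the power 1; the numerator there equals -1/13, nonzero, and no other factor vanishes.
Hence a pole whose order is the multiplicity, 1.


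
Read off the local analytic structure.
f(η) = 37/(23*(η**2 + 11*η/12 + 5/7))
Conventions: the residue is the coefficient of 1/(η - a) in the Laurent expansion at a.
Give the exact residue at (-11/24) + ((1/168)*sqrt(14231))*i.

The residue is -((444/46759)*sqrt(14231))*i.

The factor η**2 + 11*η/12 + 5/7 splits as (η - a)(η - a') with a = (-11/24) + ((1/168)*sqrt(14231))*i, a' = (-11/24) - ((1/168)*sqrt(14231))*i. At the order-1 pole a set g(η) = (η - a)*f(η) = [37/23] / (η - a').
Simple pole: residue = g(a) at a = (-11/24) + ((1/168)*sqrt(14231))*i, which is -((444/46759)*sqrt(14231))*i.
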